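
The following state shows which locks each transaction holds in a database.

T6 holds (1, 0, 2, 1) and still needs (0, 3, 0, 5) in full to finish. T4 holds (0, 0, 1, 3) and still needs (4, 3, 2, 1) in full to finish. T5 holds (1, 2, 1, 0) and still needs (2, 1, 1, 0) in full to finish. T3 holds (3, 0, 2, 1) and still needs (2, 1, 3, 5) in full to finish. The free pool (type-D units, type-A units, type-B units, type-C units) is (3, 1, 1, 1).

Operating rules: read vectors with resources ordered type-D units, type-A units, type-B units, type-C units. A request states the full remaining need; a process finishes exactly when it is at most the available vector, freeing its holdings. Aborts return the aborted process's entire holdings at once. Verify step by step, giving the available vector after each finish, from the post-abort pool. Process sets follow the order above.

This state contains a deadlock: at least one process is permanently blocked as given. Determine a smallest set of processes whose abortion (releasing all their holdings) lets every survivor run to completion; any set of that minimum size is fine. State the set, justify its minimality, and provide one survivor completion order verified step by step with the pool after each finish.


The answer: abort T6.
Key observation: T3 had no path to completion before; after the abort of T6 ((1, 0, 2, 1) returned), step 3 is where it fits.
No smaller set exists: with zero aborts the deadlock remains.
Survivors finish in the order: T5, T4, T3. Step-by-step check (pool after the aborts first):
  pool = (4, 1, 3, 2)
  T5: need (2, 1, 1, 0) fits (4, 1, 3, 2); releases (1, 2, 1, 0), pool now (5, 3, 4, 2)
  T4: need (4, 3, 2, 1) fits (5, 3, 4, 2); releases (0, 0, 1, 3), pool now (5, 3, 5, 5)
  T3: need (2, 1, 3, 5) fits (5, 3, 5, 5); releases (3, 0, 2, 1), pool now (8, 3, 7, 6)


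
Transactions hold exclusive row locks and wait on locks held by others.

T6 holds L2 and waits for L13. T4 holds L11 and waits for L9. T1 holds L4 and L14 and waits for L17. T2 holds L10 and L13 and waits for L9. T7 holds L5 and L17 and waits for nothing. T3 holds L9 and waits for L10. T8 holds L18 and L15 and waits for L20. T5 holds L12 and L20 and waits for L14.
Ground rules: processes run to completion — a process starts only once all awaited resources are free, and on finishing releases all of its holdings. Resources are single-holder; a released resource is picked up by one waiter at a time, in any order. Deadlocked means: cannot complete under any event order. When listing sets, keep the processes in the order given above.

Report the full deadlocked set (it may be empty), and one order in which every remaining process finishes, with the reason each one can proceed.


Deadlocked: T6, T4, T2 and T3.
Key observation: the waits loop around T2 -> T3 -> T2 with no way out; T6 and T4 wait into the deadlock from upstream.
A valid finishing order for the others: T7, T1, T5, T8.
Step-by-step check:
  run T7 (it waits on nothing); releases L5 and L17
  T1: everything it awaited (L17) is free; runs, freeing L4 and L14
  T5: everything it awaited (L14) is free; runs, freeing L12 and L20
  T8: everything it awaited (L20) is free; runs, freeing L18 and L15


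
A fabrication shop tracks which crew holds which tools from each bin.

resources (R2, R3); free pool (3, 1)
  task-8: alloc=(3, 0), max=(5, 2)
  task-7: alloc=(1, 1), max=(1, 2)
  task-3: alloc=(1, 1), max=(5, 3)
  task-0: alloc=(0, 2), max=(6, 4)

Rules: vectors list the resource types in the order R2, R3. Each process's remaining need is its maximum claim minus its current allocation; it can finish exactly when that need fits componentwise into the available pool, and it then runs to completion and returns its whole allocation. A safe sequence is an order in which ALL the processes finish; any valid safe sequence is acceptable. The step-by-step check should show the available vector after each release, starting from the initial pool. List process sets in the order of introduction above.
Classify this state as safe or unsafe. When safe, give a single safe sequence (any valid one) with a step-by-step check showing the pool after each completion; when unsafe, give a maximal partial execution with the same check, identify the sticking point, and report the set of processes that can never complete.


SAFE — a valid safe sequence is task-7, task-3, task-8, task-0.
Key observation: task-7 marks the first exact bind of the order: its need (0, 1) fits the free (3, 1) with zero slack on a requested resource.
Step-by-step check:
  pool = (3, 1)
  task-7 needs (0, 1) <= (3, 1) -> finishes; pool += (1, 1) = (4, 2)
  task-3 needs (4, 2) <= (4, 2) -> finishes; pool += (1, 1) = (5, 3)
  task-8 needs (2, 2) <= (5, 3) -> finishes; pool += (3, 0) = (8, 3)
  task-0 needs (6, 2) <= (8, 3) -> finishes; pool += (0, 2) = (8, 5)


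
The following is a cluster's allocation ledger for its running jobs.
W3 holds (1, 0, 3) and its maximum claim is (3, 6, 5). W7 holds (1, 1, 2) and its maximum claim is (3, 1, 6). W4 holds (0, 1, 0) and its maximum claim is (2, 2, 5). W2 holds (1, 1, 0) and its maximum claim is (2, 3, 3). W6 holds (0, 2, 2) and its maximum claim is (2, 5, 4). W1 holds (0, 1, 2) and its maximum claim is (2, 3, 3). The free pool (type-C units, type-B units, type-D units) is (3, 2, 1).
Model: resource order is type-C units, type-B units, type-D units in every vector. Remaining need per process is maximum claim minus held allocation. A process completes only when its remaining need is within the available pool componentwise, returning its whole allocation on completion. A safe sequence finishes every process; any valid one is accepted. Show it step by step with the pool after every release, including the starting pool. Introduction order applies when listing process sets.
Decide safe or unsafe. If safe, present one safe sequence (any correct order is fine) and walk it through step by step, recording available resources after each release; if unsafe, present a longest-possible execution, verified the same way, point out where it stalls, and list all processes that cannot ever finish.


SAFE, for example via the order W1, W6, W7, W3, W4, W2.
Key observation: reading the order forward, W1 is the first process whose need (2, 2, 1) meets the free pool (3, 2, 1) exactly on a resource it requests.
Walking it through:
  pool = (3, 2, 1)
  W1: need (2, 2, 1) fits (3, 2, 1); releases (0, 1, 2), pool now (3, 3, 3)
  W6: need (2, 3, 2) fits (3, 3, 3); releases (0, 2, 2), pool now (3, 5, 5)
  W7: need (2, 0, 4) fits (3, 5, 5); releases (1, 1, 2), pool now (4, 6, 7)
  W3: need (2, 6, 2) fits (4, 6, 7); releases (1, 0, 3), pool now (5, 6, 10)
  W4: need (2, 1, 5) fits (5, 6, 10); releases (0, 1, 0), pool now (5, 7, 10)
  W2: need (1, 2, 3) fits (5, 7, 10); releases (1, 1, 0), pool now (6, 8, 10)


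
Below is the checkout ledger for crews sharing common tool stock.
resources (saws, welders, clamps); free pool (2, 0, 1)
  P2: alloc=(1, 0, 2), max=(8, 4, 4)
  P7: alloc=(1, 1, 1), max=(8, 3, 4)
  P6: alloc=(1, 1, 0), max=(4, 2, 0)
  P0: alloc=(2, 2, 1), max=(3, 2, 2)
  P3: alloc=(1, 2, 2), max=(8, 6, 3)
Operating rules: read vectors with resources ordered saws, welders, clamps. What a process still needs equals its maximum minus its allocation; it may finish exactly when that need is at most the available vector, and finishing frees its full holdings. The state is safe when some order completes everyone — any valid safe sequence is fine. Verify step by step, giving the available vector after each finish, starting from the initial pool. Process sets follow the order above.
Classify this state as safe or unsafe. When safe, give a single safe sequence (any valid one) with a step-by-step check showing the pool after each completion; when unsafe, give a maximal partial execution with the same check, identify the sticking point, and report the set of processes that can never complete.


UNSAFE.
Key observation: the wall is saws: completing P0, P6 brings the pool only to (5, 3, 2), and all the rest need more.
The run P0, P6 cannot be extended any further. Check, step by step:
  pool = (2, 0, 1)
  run P0 (needs (1, 0, 1), free (2, 0, 1)); after release of (2, 2, 1) the pool is (4, 2, 2)
  run P6 (needs (3, 1, 0), free (4, 2, 2)); after release of (1, 1, 0) the pool is (5, 3, 2)
  blocked: P2 wants (7, 4, 2), pool (5, 3, 2) — not enough saws and welders
  blocked: P7 wants (7, 2, 3), pool (5, 3, 2) — not enough saws and clamps
  blocked: P3 wants (7, 4, 1), pool (5, 3, 2) — not enough saws and welders
Processes that can never finish: P2, P7 and P3.


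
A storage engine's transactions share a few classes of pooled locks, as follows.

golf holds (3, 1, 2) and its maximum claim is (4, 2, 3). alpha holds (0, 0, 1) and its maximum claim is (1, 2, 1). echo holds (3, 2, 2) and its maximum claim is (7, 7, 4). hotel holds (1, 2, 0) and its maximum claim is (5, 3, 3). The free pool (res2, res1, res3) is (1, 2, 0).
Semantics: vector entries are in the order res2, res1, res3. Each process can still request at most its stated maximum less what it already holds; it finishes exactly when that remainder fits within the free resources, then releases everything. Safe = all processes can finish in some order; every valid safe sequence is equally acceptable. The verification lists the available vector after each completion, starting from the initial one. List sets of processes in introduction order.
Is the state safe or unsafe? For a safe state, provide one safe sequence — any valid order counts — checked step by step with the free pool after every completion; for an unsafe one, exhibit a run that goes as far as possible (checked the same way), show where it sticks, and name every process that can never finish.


SAFE — a valid safe sequence is alpha, golf, hotel, echo.
Key observation: reading the order forward, alpha is the first process whose need (1, 2, 0) meets the free pool (1, 2, 0) exactly on a resource it requests.
Check, step by step:
  pool = (1, 2, 0)
  alpha needs (1, 2, 0) <= (1, 2, 0) -> finishes; pool += (0, 0, 1) = (1, 2, 1)
  golf needs (1, 1, 1) <= (1, 2, 1) -> finishes; pool += (3, 1, 2) = (4, 3, 3)
  hotel needs (4, 1, 3) <= (4, 3, 3) -> finishes; pool += (1, 2, 0) = (5, 5, 3)
  echo needs (4, 5, 2) <= (5, 5, 3) -> finishes; pool += (3, 2, 2) = (8, 7, 5)


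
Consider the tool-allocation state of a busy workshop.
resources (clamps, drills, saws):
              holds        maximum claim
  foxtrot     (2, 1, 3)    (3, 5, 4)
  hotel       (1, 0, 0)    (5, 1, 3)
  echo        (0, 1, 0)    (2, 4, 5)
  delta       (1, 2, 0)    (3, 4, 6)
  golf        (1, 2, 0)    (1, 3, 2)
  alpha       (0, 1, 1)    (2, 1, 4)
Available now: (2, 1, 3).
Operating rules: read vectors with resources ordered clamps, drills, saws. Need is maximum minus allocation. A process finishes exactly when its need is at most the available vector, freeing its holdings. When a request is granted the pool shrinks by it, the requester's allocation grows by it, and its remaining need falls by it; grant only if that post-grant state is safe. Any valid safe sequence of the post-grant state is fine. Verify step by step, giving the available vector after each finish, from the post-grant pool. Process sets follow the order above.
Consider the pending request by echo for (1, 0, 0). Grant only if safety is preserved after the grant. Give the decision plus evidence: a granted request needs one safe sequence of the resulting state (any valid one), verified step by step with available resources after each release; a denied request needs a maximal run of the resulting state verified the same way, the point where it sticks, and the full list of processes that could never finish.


GRANT. The post-grant state is safe; one safe sequence: golf, alpha, foxtrot, echo, hotel, delta.
Key observation: after the grant the pool drops to (1, 1, 3), which still lets golf finish first and unwind the rest.
Verifying the post-grant state step by step:
  pool = (1, 1, 3)
  run golf (needs (0, 1, 2), free (1, 1, 3)); after release of (1, 2, 0) the pool is (2, 3, 3)
  run alpha (needs (2, 0, 3), free (2, 3, 3)); after release of (0, 1, 1) the pool is (2, 4, 4)
  run foxtrot (needs (1, 4, 1), free (2, 4, 4)); after release of (2, 1, 3) the pool is (4, 5, 7)
  run echo (needs (1, 3, 5), free (4, 5, 7)); after release of (1, 1, 0) the pool is (5, 6, 7)
  run hotel (needs (4, 1, 3), free (5, 6, 7)); after release of (1, 0, 0) the pool is (6, 6, 7)
  run delta (needs (2, 2, 6), free (6, 6, 7)); after release of (1, 2, 0) the pool is (7, 8, 7)


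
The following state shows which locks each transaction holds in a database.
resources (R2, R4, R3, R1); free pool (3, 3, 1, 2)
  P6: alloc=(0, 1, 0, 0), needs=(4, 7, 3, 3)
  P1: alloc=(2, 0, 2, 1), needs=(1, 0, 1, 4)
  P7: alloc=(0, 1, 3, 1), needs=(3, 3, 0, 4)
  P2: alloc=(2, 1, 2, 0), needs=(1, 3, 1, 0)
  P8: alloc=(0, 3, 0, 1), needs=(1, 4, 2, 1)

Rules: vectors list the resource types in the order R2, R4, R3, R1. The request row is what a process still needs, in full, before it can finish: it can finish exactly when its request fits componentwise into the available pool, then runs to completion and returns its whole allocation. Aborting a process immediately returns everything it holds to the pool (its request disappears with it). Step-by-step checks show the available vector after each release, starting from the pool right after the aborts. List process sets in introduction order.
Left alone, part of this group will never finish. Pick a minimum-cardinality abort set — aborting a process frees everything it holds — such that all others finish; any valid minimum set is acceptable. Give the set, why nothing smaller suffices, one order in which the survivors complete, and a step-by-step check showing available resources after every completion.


Minimum abort set: P1.
Key observation: no ordering could ever have run P7 before the abort of P1; with (2, 0, 2, 1) back in the pool it fits at step 3.
No smaller set exists: with zero aborts the deadlock remains.
One survivor order: P2, P8, P7, P6. Check, step by step (post-abort pool first):
  pool = (5, 3, 3, 3)
  run P2 (needs (1, 3, 1, 0), free (5, 3, 3, 3)); after release of (2, 1, 2, 0) the pool is (7, 4, 5, 3)
  run P8 (needs (1, 4, 2, 1), free (7, 4, 5, 3)); after release of (0, 3, 0, 1) the pool is (7, 7, 5, 4)
  run P7 (needs (3, 3, 0, 4), free (7, 7, 5, 4)); after release of (0, 1, 3, 1) the pool is (7, 8, 8, 5)
  run P6 (needs (4, 7, 3, 3), free (7, 8, 8, 5)); after release of (0, 1, 0, 0) the pool is (7, 9, 8, 5)


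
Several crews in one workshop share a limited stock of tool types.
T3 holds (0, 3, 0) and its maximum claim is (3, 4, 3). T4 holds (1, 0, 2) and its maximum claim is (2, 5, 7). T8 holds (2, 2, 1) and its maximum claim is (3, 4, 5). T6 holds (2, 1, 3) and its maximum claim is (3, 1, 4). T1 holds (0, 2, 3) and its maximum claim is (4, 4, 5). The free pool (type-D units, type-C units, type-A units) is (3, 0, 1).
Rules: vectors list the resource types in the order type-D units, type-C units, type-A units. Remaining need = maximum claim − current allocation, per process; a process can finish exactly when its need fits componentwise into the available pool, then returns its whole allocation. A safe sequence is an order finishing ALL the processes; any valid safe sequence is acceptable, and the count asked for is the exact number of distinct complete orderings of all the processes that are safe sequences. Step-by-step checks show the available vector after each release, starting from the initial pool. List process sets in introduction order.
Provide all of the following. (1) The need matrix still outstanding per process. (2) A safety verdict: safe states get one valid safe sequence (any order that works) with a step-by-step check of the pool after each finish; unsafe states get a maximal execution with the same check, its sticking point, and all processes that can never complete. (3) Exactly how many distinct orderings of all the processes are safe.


(1) Remaining need (order type-D units, type-C units, type-A units):
  T3: (3, 1, 3)
  T4: (1, 5, 5)
  T8: (1, 2, 4)
  T6: (1, 0, 1)
  T1: (4, 2, 2)
(2) SAFE. One safe sequence: T6, T3, T8, T4, T1.
Key observation: T6 is the earliest step where a requested resource binds exactly: need (1, 0, 1), pool (3, 0, 1) at its turn.
Verifying each step:
  pool = (3, 0, 1)
  T6: need (1, 0, 1) fits (3, 0, 1); releases (2, 1, 3), pool now (5, 1, 4)
  T3: need (3, 1, 3) fits (5, 1, 4); releases (0, 3, 0), pool now (5, 4, 4)
  T8: need (1, 2, 4) fits (5, 4, 4); releases (2, 2, 1), pool now (7, 6, 5)
  T4: need (1, 5, 5) fits (7, 6, 5); releases (1, 0, 2), pool now (8, 6, 7)
  T1: need (4, 2, 2) fits (8, 6, 7); releases (0, 2, 3), pool now (8, 8, 10)
(3) Precisely 4 of the possible complete orderings are safe sequences.


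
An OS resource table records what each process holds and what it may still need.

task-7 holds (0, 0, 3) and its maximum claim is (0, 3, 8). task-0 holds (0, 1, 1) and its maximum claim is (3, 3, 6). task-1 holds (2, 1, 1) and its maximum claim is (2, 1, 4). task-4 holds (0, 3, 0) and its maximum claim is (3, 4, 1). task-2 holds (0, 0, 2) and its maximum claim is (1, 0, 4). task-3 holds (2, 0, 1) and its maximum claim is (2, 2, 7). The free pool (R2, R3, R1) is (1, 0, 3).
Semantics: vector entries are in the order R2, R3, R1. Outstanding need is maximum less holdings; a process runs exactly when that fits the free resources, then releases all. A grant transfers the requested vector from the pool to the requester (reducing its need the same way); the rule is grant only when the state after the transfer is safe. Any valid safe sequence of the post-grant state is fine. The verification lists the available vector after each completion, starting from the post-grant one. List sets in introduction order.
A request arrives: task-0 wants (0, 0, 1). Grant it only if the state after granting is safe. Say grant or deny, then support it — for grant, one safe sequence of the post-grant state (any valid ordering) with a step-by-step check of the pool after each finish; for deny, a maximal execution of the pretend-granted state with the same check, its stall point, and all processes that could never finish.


GRANT. The post-grant state is safe; one safe sequence: task-2, task-1, task-4, task-0, task-3, task-7.
Key observation: granting shrinks the pool to (1, 0, 2), yet task-2 still fits and the chain goes through.
Check on the post-grant state, step by step:
  pool = (1, 0, 2)
  task-2: need (1, 0, 2) fits (1, 0, 2); releases (0, 0, 2), pool now (1, 0, 4)
  task-1: need (0, 0, 3) fits (1, 0, 4); releases (2, 1, 1), pool now (3, 1, 5)
  task-4: need (3, 1, 1) fits (3, 1, 5); releases (0, 3, 0), pool now (3, 4, 5)
  task-0: need (3, 2, 4) fits (3, 4, 5); releases (0, 1, 2), pool now (3, 5, 7)
  task-3: need (0, 2, 6) fits (3, 5, 7); releases (2, 0, 1), pool now (5, 5, 8)
  task-7: need (0, 3, 5) fits (5, 5, 8); releases (0, 0, 3), pool now (5, 5, 11)


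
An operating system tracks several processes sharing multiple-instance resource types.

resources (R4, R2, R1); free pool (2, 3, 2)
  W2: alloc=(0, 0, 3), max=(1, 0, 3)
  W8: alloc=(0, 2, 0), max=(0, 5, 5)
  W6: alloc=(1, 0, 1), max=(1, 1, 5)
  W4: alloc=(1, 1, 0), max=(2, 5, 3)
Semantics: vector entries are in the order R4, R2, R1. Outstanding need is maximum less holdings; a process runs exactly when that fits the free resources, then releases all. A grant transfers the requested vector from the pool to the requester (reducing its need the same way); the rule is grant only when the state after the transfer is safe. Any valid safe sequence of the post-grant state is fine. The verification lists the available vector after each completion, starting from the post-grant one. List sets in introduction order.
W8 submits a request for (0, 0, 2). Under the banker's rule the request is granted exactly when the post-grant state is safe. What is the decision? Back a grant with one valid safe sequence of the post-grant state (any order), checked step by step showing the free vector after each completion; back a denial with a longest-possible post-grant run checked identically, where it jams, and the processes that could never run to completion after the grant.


GRANT. The post-grant state is safe; one safe sequence: W2, W8, W4, W6.
Key observation: the transfer keeps a workable pool ((2, 3, 0)); W2 starts the safe sequence.
Verifying the post-grant state step by step:
  pool = (2, 3, 0)
  W2: need (1, 0, 0) fits (2, 3, 0); releases (0, 0, 3), pool now (2, 3, 3)
  W8: need (0, 3, 3) fits (2, 3, 3); releases (0, 2, 2), pool now (2, 5, 5)
  W4: need (1, 4, 3) fits (2, 5, 5); releases (1, 1, 0), pool now (3, 6, 5)
  W6: need (0, 1, 4) fits (3, 6, 5); releases (1, 0, 1), pool now (4, 6, 6)


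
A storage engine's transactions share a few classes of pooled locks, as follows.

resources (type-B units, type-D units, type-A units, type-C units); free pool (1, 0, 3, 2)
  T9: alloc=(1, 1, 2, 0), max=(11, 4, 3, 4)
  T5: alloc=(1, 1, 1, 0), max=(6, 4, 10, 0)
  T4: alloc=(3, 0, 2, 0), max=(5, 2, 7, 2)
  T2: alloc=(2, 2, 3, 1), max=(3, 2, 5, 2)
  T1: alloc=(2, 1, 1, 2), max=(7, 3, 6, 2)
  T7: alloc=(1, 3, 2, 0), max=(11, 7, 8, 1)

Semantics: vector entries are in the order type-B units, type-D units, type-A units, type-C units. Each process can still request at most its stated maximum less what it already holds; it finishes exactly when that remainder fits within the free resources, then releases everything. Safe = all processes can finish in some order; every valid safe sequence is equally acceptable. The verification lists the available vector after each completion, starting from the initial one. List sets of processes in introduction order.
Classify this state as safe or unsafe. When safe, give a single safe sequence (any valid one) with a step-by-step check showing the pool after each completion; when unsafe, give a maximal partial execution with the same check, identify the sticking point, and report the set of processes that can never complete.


UNSAFE — no complete ordering exists.
Key observation: no order helps: past T2, T4, T1, T5, the free pool tops out at (9, 4, 10, 5), below what each blocked process needs in type-B units.
A maximal execution: T2, T4, T1, T5 — then nothing else fits. Verifying each step:
  pool = (1, 0, 3, 2)
  run T2 (needs (1, 0, 2, 1), free (1, 0, 3, 2)); after release of (2, 2, 3, 1) the pool is (3, 2, 6, 3)
  run T4 (needs (2, 2, 5, 2), free (3, 2, 6, 3)); after release of (3, 0, 2, 0) the pool is (6, 2, 8, 3)
  run T1 (needs (5, 2, 5, 0), free (6, 2, 8, 3)); after release of (2, 1, 1, 2) the pool is (8, 3, 9, 5)
  run T5 (needs (5, 3, 9, 0), free (8, 3, 9, 5)); after release of (1, 1, 1, 0) the pool is (9, 4, 10, 5)
  T9 still needs (10, 3, 1, 4) but only (9, 4, 10, 5) is free — short on type-B units
  T7 still needs (10, 4, 6, 1) but only (9, 4, 10, 5) is free — short on type-B units
Permanently blocked: T9 and T7.


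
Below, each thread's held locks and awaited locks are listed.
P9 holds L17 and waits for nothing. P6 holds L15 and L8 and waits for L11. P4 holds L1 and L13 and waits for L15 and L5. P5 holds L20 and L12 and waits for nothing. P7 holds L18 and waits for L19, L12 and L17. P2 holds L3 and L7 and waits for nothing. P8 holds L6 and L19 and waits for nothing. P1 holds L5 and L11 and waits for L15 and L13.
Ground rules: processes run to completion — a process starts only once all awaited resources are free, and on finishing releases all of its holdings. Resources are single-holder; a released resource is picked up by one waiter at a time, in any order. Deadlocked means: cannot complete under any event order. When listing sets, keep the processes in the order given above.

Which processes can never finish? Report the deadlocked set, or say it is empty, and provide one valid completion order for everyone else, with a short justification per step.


Deadlocked set: P6, P4 and P1.
Key observation: the cycle P6 -> P1 -> P6 can never break — each member waits on the next; P4 is caught in further circular waits.
A valid finishing order for the others: P8, P2, P5, P9, P7.
Check, step by step:
  P8: no waits; runs immediately, freeing L6 and L19
  P2: no waits; runs immediately, freeing L3 and L7
  P5: no waits; runs immediately, freeing L20 and L12
  P9: no waits; runs immediately, freeing L17
  P7: everything it awaited (L19, L12 and L17) is free; runs, freeing L18


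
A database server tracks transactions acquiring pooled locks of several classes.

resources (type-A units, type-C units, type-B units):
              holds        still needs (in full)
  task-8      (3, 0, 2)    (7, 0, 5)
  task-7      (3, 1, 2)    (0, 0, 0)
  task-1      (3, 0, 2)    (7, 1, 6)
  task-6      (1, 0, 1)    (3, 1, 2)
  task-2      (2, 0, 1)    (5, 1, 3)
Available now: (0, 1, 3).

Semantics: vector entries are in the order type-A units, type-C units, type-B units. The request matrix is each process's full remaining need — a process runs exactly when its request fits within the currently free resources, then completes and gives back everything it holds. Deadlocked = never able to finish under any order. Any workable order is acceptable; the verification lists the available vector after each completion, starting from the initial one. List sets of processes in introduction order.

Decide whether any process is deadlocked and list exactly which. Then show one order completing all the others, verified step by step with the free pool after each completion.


Deadlocked: task-8, task-1 and task-2.
Key observation: type-A units is the bottleneck — with task-7, task-6 done the pool holds (4, 2, 6), short of every remaining need.
One completion order for the rest: task-7, task-6. Check, step by step:
  pool = (0, 1, 3)
  task-7 needs (0, 0, 0) <= (0, 1, 3) -> finishes; pool += (3, 1, 2) = (3, 2, 5)
  task-6 needs (3, 1, 2) <= (3, 2, 5) -> finishes; pool += (1, 0, 1) = (4, 2, 6)
The blocked processes can never fit:
  blocked: task-8 wants (7, 0, 5), pool (4, 2, 6) — not enough type-A units
  blocked: task-1 wants (7, 1, 6), pool (4, 2, 6) — not enough type-A units
  blocked: task-2 wants (5, 1, 3), pool (4, 2, 6) — not enough type-A units


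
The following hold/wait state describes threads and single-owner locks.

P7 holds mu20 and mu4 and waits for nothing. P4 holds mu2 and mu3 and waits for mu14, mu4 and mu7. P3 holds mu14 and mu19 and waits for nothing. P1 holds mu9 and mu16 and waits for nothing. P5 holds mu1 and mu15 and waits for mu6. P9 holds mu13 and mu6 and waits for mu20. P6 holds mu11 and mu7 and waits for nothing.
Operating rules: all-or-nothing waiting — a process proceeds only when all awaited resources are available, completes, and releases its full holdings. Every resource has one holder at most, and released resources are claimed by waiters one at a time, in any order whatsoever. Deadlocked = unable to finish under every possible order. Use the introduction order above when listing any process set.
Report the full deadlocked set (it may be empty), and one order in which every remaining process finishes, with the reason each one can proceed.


The deadlocked set is empty.
Key observation: the wait graph is acyclic; completion cascades from the unblocked processes through everyone else.
One completion order for the rest: P7, P1, P9, P6, P3, P4, P5.
Walking it through:
  P7: no waits; runs immediately, freeing mu20 and mu4
  P1: no waits; runs immediately, freeing mu9 and mu16
  P9 waits on mu20 — all released -> runs and releases mu13 and mu6
  P6: no waits; runs immediately, freeing mu11 and mu7
  P3: no waits; runs immediately, freeing mu14 and mu19
  P4 waits on mu14, mu4 and mu7 — all released -> runs and releases mu2 and mu3
  P5 waits on mu6 — all released -> runs and releases mu1 and mu15


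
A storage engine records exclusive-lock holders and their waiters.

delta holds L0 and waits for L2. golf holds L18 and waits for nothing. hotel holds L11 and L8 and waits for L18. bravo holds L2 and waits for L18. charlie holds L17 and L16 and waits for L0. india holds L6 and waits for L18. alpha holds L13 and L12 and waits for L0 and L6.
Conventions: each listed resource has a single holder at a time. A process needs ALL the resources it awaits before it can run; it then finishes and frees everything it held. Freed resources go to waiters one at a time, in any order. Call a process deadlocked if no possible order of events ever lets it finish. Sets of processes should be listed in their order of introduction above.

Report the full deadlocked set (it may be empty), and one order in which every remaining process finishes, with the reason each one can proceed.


Nothing here is deadlocked.
Key observation: there is no circular wait here — follow any chain and it reaches a process that is free to run now.
One completion order for the rest: golf, bravo, delta, hotel, india, charlie, alpha.
Step-by-step check:
  run golf (it waits on nothing); releases L18
  bravo: everything it awaited (L18) is free; runs, freeing L2
  delta: everything it awaited (L2) is free; runs, freeing L0
  hotel: everything it awaited (L18) is free; runs, freeing L11 and L8
  india: everything it awaited (L18) is free; runs, freeing L6
  charlie: everything it awaited (L0) is free; runs, freeing L17 and L16
  alpha: everything it awaited (L0 and L6) is free; runs, freeing L13 and L12


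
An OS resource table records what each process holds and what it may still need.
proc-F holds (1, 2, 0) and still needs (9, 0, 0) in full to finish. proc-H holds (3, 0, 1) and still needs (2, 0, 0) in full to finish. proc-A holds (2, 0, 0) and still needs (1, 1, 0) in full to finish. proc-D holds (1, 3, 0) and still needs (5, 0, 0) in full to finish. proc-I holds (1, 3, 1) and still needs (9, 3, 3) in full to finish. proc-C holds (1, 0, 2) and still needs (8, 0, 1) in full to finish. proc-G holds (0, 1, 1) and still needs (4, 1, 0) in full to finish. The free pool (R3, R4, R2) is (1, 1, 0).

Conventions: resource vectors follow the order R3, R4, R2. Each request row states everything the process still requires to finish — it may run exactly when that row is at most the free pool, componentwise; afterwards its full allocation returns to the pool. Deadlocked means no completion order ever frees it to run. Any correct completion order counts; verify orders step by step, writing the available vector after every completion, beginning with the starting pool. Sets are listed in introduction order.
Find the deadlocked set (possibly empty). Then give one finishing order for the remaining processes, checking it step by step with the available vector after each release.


Deadlocked: proc-F, proc-I and proc-C.
Key observation: R3 is the bottleneck — with proc-A, proc-H, proc-D, proc-G done the pool holds (7, 5, 2), short of every remaining need.
A valid finishing order for the others: proc-A, proc-H, proc-D, proc-G. Check, step by step:
  pool = (1, 1, 0)
  proc-A: need (1, 1, 0) fits (1, 1, 0); releases (2, 0, 0), pool now (3, 1, 0)
  proc-H: need (2, 0, 0) fits (3, 1, 0); releases (3, 0, 1), pool now (6, 1, 1)
  proc-D: need (5, 0, 0) fits (6, 1, 1); releases (1, 3, 0), pool now (7, 4, 1)
  proc-G: need (4, 1, 0) fits (7, 4, 1); releases (0, 1, 1), pool now (7, 5, 2)
The blocked processes can never fit:
  blocked: proc-F wants (9, 0, 0), pool (7, 5, 2) — not enough R3
  blocked: proc-I wants (9, 3, 3), pool (7, 5, 2) — not enough R3 and R2
  blocked: proc-C wants (8, 0, 1), pool (7, 5, 2) — not enough R3


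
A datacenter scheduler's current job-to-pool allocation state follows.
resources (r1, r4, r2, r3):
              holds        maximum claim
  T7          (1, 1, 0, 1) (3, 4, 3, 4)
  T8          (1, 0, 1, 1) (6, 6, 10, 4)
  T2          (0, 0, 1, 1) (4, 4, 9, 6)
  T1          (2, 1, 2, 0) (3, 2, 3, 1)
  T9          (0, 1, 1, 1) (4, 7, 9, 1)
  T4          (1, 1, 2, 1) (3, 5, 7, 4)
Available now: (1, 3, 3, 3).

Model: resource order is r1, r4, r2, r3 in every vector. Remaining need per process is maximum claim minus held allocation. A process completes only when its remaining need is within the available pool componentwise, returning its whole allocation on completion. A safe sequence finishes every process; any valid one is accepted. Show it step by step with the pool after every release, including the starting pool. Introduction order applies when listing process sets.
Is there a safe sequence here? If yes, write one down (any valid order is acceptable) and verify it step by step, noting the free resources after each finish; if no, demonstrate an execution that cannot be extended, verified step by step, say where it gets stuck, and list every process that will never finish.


UNSAFE — no complete ordering exists.
Key observation: the wall is r2: completing T1, T4, T7 brings the pool only to (5, 6, 7, 5), and all the rest need more.
The run T1, T4, T7 cannot be extended any further. Verifying each step:
  pool = (1, 3, 3, 3)
  T1: need (1, 1, 1, 1) fits (1, 3, 3, 3); releases (2, 1, 2, 0), pool now (3, 4, 5, 3)
  T4: need (2, 4, 5, 3) fits (3, 4, 5, 3); releases (1, 1, 2, 1), pool now (4, 5, 7, 4)
  T7: need (2, 3, 3, 3) fits (4, 5, 7, 4); releases (1, 1, 0, 1), pool now (5, 6, 7, 5)
  T8 still needs (5, 6, 9, 3) but only (5, 6, 7, 5) is free — short on r2
  T2 still needs (4, 4, 8, 5) but only (5, 6, 7, 5) is free — short on r2
  T9 still needs (4, 6, 8, 0) but only (5, 6, 7, 5) is free — short on r2
Processes that can never finish: T8, T2 and T9.


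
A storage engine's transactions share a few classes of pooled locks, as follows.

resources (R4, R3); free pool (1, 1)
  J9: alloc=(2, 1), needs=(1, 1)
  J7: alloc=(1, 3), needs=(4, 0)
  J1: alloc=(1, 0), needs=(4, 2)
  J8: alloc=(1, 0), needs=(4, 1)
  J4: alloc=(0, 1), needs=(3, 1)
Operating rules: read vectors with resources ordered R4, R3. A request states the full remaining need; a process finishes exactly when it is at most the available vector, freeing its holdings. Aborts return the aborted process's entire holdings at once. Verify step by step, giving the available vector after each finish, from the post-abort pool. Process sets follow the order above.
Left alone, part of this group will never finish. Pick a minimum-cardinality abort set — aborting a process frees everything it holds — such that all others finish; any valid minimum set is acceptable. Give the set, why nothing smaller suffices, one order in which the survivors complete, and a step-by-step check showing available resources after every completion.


Abort J1.
Key observation: the returned (1, 0) from J1 is what brings J7 — unrunnable before, under any order — into play at step 2.
Why nothing smaller works: aborting no one leaves the state deadlocked as given.
Survivors finish in the order: J9, J7, J8, J4. Step-by-step check (pool after the aborts first):
  pool = (2, 1)
  J9 needs (1, 1) <= (2, 1) -> finishes; pool += (2, 1) = (4, 2)
  J7 needs (4, 0) <= (4, 2) -> finishes; pool += (1, 3) = (5, 5)
  J8 needs (4, 1) <= (5, 5) -> finishes; pool += (1, 0) = (6, 5)
  J4 needs (3, 1) <= (6, 5) -> finishes; pool += (0, 1) = (6, 6)


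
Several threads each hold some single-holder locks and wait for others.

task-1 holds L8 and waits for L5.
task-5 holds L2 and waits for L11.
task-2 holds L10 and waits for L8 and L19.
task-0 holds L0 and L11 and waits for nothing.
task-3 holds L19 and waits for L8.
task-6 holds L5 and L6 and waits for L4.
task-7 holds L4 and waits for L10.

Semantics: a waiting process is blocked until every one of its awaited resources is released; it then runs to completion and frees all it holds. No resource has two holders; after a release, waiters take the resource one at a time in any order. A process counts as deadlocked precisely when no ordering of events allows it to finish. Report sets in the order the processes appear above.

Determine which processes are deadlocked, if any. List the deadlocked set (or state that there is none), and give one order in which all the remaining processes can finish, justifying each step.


Deadlocked: task-1, task-2, task-3, task-6 and task-7.
Key observation: the cycle task-1 -> task-6 -> task-7 -> task-2 -> task-1 can never break — each member waits on the next; task-3 is caught in further circular waits.
One completion order for the rest: task-0, task-5.
Verifying each step:
  task-0 waits on nothing -> runs at once and releases L0 and L11
  run task-5 (all its waits — L11 — are resolved); releases L2


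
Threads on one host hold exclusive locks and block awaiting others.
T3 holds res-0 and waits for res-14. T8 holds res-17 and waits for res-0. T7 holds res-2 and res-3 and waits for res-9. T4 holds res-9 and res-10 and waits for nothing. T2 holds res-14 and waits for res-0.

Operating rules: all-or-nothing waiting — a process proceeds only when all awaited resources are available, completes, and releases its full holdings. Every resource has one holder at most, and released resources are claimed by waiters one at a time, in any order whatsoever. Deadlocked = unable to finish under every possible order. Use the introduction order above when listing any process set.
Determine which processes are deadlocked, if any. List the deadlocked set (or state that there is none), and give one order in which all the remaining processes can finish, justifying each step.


Deadlocked: T3, T8 and T2.
Key observation: the knot is the closed ring of waits T3 -> T2 -> T3; T8 waits into the deadlock from upstream.
The rest can finish in the order T4, T7.
Verifying each step:
  run T4 (it waits on nothing); releases res-9 and res-10
  run T7 (all its waits — res-9 — are resolved); releases res-2 and res-3


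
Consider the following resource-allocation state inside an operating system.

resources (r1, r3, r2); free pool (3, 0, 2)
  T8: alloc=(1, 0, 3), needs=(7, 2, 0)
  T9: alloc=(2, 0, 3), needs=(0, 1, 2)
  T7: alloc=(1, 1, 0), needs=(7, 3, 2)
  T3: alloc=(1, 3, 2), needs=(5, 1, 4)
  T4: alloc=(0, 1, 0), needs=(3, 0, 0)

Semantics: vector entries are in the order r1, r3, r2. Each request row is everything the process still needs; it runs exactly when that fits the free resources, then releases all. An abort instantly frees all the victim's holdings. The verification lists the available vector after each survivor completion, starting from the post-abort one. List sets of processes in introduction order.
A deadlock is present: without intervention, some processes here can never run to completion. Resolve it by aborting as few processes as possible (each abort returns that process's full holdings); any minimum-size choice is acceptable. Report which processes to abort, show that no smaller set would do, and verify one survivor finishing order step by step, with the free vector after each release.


Abort T7.
Key observation: T8 could never have finished before the abort; with (1, 1, 0) returned by T7, it fits at step 4.
No smaller set exists: with zero aborts the deadlock remains.
The survivors complete as T9, T3, T4, T8. Verifying each step (starting from the post-abort pool):
  pool = (4, 1, 2)
  T9 needs (0, 1, 2) <= (4, 1, 2) -> finishes; pool += (2, 0, 3) = (6, 1, 5)
  T3 needs (5, 1, 4) <= (6, 1, 5) -> finishes; pool += (1, 3, 2) = (7, 4, 7)
  T4 needs (3, 0, 0) <= (7, 4, 7) -> finishes; pool += (0, 1, 0) = (7, 5, 7)
  T8 needs (7, 2, 0) <= (7, 5, 7) -> finishes; pool += (1, 0, 3) = (8, 5, 10)


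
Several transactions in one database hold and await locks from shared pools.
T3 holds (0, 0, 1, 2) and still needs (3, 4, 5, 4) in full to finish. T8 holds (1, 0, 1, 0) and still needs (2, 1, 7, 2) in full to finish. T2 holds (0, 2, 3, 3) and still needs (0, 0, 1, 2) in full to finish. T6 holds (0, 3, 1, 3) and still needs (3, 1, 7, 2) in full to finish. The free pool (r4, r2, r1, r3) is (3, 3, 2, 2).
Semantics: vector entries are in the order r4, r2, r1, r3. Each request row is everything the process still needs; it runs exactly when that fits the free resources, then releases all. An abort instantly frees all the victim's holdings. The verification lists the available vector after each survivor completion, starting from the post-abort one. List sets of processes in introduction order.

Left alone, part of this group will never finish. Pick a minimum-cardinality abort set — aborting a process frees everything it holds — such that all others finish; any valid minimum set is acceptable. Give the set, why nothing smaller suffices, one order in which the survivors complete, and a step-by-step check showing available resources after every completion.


Minimum abort set: T8.
Key observation: aborting T8 returns (1, 0, 1, 0), and T6 — hopeless before — runs at step 3 with the returned capacity in the pool.
Minimality: the empty abort set fails — the state is deadlocked as it stands.
One survivor order: T2, T3, T6. Step-by-step check (post-abort pool first):
  pool = (4, 3, 3, 2)
  run T2 (needs (0, 0, 1, 2), free (4, 3, 3, 2)); after release of (0, 2, 3, 3) the pool is (4, 5, 6, 5)
  run T3 (needs (3, 4, 5, 4), free (4, 5, 6, 5)); after release of (0, 0, 1, 2) the pool is (4, 5, 7, 7)
  run T6 (needs (3, 1, 7, 2), free (4, 5, 7, 7)); after release of (0, 3, 1, 3) the pool is (4, 8, 8, 10)
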